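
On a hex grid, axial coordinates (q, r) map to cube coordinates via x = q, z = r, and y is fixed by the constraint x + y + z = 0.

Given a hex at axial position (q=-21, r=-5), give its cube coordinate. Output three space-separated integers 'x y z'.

Answer: -21 26 -5

Derivation:
x = q = -21
z = r = -5
y = -x - z = -(-21) - (-5) = 26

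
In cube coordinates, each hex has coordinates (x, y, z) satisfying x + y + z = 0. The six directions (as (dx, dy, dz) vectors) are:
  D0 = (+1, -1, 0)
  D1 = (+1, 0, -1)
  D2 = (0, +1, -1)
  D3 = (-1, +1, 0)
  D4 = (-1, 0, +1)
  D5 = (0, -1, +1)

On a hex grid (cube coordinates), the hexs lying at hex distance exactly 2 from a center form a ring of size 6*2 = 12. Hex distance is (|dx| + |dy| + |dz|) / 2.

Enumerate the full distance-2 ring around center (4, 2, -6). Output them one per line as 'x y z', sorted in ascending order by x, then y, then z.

Answer: 2 2 -4
2 3 -5
2 4 -6
3 1 -4
3 4 -7
4 0 -4
4 4 -8
5 0 -5
5 3 -8
6 0 -6
6 1 -7
6 2 -8

Derivation:
Walk ring at distance 2 from (4, 2, -6):
Start at center + D4*2 = (2, 2, -4)
  hex 0: (2, 2, -4)
  hex 1: (3, 1, -4)
  hex 2: (4, 0, -4)
  hex 3: (5, 0, -5)
  hex 4: (6, 0, -6)
  hex 5: (6, 1, -7)
  hex 6: (6, 2, -8)
  hex 7: (5, 3, -8)
  hex 8: (4, 4, -8)
  hex 9: (3, 4, -7)
  hex 10: (2, 4, -6)
  hex 11: (2, 3, -5)
Sorted: 12 hexes.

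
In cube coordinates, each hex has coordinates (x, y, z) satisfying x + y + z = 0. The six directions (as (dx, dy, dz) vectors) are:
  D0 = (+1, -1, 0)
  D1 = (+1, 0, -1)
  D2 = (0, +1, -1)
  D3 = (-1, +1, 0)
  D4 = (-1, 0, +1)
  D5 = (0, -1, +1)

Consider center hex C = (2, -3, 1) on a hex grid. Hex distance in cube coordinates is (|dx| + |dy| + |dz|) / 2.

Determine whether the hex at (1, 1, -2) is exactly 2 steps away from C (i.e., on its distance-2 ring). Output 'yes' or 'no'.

Answer: no

Derivation:
|px - cx| = |1 - 2| = 1
|py - cy| = |1 - (-3)| = 4
|pz - cz| = |-2 - 1| = 3
distance = (1+4+3)/2 = 8/2 = 4
radius = 2; distance != radius -> no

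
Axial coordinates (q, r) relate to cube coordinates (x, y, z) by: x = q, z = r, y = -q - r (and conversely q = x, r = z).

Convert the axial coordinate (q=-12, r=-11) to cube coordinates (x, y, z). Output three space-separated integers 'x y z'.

Answer: -12 23 -11

Derivation:
x = q = -12
z = r = -11
y = -x - z = -(-12) - (-11) = 23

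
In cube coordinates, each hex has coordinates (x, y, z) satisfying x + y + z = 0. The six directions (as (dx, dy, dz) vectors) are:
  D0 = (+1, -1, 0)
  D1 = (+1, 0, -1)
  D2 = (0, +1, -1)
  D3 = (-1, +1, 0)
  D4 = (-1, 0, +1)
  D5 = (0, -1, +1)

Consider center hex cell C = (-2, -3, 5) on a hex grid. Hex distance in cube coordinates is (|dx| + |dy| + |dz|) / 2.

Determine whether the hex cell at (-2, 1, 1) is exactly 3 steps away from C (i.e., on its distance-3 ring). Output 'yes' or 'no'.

|px - cx| = |-2 - (-2)| = 0
|py - cy| = |1 - (-3)| = 4
|pz - cz| = |1 - 5| = 4
distance = (0+4+4)/2 = 8/2 = 4
radius = 3; distance != radius -> no

Answer: no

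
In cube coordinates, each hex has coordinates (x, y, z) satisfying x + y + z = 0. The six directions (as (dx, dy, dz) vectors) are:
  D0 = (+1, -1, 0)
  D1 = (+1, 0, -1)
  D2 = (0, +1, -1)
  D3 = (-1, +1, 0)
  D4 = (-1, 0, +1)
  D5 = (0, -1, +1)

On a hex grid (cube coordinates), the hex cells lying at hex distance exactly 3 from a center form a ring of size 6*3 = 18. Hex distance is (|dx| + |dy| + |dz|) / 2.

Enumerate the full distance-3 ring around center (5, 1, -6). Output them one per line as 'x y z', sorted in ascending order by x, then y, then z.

Answer: 2 1 -3
2 2 -4
2 3 -5
2 4 -6
3 0 -3
3 4 -7
4 -1 -3
4 4 -8
5 -2 -3
5 4 -9
6 -2 -4
6 3 -9
7 -2 -5
7 2 -9
8 -2 -6
8 -1 -7
8 0 -8
8 1 -9

Derivation:
Walk ring at distance 3 from (5, 1, -6):
Start at center + D4*3 = (2, 1, -3)
  hex 0: (2, 1, -3)
  hex 1: (3, 0, -3)
  hex 2: (4, -1, -3)
  hex 3: (5, -2, -3)
  hex 4: (6, -2, -4)
  hex 5: (7, -2, -5)
  hex 6: (8, -2, -6)
  hex 7: (8, -1, -7)
  hex 8: (8, 0, -8)
  hex 9: (8, 1, -9)
  hex 10: (7, 2, -9)
  hex 11: (6, 3, -9)
  hex 12: (5, 4, -9)
  hex 13: (4, 4, -8)
  hex 14: (3, 4, -7)
  hex 15: (2, 4, -6)
  hex 16: (2, 3, -5)
  hex 17: (2, 2, -4)
Sorted: 18 hexes.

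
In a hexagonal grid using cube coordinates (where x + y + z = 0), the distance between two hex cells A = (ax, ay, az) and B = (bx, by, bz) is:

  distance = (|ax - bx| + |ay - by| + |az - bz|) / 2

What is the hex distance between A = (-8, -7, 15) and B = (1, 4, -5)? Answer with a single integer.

Answer: 20

Derivation:
|ax - bx| = |-8 - 1| = 9
|ay - by| = |-7 - 4| = 11
|az - bz| = |15 - (-5)| = 20
distance = (9 + 11 + 20) / 2 = 40 / 2 = 20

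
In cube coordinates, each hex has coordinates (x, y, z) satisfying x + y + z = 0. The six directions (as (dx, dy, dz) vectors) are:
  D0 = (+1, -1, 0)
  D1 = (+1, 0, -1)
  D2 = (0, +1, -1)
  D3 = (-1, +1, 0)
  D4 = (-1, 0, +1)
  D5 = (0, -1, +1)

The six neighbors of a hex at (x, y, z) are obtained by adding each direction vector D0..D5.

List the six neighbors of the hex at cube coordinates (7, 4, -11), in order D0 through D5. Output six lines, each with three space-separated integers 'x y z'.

Center: (7, 4, -11). Add each direction:
  D0: (7, 4, -11) + (1, -1, 0) = (8, 3, -11)
  D1: (7, 4, -11) + (1, 0, -1) = (8, 4, -12)
  D2: (7, 4, -11) + (0, 1, -1) = (7, 5, -12)
  D3: (7, 4, -11) + (-1, 1, 0) = (6, 5, -11)
  D4: (7, 4, -11) + (-1, 0, 1) = (6, 4, -10)
  D5: (7, 4, -11) + (0, -1, 1) = (7, 3, -10)

Answer: 8 3 -11
8 4 -12
7 5 -12
6 5 -11
6 4 -10
7 3 -10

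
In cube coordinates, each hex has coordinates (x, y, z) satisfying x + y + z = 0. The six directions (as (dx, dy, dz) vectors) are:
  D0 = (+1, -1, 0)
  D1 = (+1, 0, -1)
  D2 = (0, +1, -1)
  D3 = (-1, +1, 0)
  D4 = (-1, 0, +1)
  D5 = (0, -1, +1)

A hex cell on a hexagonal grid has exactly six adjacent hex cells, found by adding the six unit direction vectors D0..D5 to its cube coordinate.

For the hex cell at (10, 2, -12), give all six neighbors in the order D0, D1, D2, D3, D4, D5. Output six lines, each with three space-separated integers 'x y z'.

Answer: 11 1 -12
11 2 -13
10 3 -13
9 3 -12
9 2 -11
10 1 -11

Derivation:
Center: (10, 2, -12). Add each direction:
  D0: (10, 2, -12) + (1, -1, 0) = (11, 1, -12)
  D1: (10, 2, -12) + (1, 0, -1) = (11, 2, -13)
  D2: (10, 2, -12) + (0, 1, -1) = (10, 3, -13)
  D3: (10, 2, -12) + (-1, 1, 0) = (9, 3, -12)
  D4: (10, 2, -12) + (-1, 0, 1) = (9, 2, -11)
  D5: (10, 2, -12) + (0, -1, 1) = (10, 1, -11)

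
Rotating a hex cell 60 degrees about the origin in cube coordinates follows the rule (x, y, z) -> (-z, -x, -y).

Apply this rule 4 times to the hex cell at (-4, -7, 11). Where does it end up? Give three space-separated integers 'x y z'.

Answer: 11 -4 -7

Derivation:
Start: (-4, -7, 11)
Step 1: (-4, -7, 11) -> (-(11), -(-4), -(-7)) = (-11, 4, 7)
Step 2: (-11, 4, 7) -> (-(7), -(-11), -(4)) = (-7, 11, -4)
Step 3: (-7, 11, -4) -> (-(-4), -(-7), -(11)) = (4, 7, -11)
Step 4: (4, 7, -11) -> (-(-11), -(4), -(7)) = (11, -4, -7)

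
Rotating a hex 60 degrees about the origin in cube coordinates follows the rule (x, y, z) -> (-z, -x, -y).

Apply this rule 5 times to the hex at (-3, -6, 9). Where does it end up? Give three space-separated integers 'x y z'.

Answer: 6 -9 3

Derivation:
Start: (-3, -6, 9)
Step 1: (-3, -6, 9) -> (-(9), -(-3), -(-6)) = (-9, 3, 6)
Step 2: (-9, 3, 6) -> (-(6), -(-9), -(3)) = (-6, 9, -3)
Step 3: (-6, 9, -3) -> (-(-3), -(-6), -(9)) = (3, 6, -9)
Step 4: (3, 6, -9) -> (-(-9), -(3), -(6)) = (9, -3, -6)
Step 5: (9, -3, -6) -> (-(-6), -(9), -(-3)) = (6, -9, 3)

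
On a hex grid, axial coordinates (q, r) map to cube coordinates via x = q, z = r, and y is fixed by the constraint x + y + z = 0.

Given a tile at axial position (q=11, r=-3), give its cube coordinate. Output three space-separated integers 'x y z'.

Answer: 11 -8 -3

Derivation:
x = q = 11
z = r = -3
y = -x - z = -(11) - (-3) = -8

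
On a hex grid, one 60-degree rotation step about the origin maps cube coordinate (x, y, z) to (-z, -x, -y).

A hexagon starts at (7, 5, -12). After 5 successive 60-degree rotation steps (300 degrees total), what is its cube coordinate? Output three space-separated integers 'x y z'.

Start: (7, 5, -12)
Step 1: (7, 5, -12) -> (-(-12), -(7), -(5)) = (12, -7, -5)
Step 2: (12, -7, -5) -> (-(-5), -(12), -(-7)) = (5, -12, 7)
Step 3: (5, -12, 7) -> (-(7), -(5), -(-12)) = (-7, -5, 12)
Step 4: (-7, -5, 12) -> (-(12), -(-7), -(-5)) = (-12, 7, 5)
Step 5: (-12, 7, 5) -> (-(5), -(-12), -(7)) = (-5, 12, -7)

Answer: -5 12 -7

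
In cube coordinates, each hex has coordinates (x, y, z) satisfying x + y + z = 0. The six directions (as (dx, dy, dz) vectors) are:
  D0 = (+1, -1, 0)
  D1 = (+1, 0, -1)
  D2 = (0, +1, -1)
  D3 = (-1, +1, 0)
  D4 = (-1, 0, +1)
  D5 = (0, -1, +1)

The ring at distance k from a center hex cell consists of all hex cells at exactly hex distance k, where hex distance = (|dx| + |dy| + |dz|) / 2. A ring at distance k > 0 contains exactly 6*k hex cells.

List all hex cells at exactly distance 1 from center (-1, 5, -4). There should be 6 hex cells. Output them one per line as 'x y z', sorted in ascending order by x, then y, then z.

Walk ring at distance 1 from (-1, 5, -4):
Start at center + D4*1 = (-2, 5, -3)
  hex 0: (-2, 5, -3)
  hex 1: (-1, 4, -3)
  hex 2: (0, 4, -4)
  hex 3: (0, 5, -5)
  hex 4: (-1, 6, -5)
  hex 5: (-2, 6, -4)
Sorted: 6 hexes.

Answer: -2 5 -3
-2 6 -4
-1 4 -3
-1 6 -5
0 4 -4
0 5 -5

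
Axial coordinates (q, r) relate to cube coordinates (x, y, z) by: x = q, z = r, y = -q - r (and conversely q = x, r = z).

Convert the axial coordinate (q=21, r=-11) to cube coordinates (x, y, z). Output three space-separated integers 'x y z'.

Answer: 21 -10 -11

Derivation:
x = q = 21
z = r = -11
y = -x - z = -(21) - (-11) = -10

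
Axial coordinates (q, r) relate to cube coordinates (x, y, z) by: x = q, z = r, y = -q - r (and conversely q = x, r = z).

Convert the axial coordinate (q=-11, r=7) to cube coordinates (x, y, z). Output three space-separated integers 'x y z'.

x = q = -11
z = r = 7
y = -x - z = -(-11) - (7) = 4

Answer: -11 4 7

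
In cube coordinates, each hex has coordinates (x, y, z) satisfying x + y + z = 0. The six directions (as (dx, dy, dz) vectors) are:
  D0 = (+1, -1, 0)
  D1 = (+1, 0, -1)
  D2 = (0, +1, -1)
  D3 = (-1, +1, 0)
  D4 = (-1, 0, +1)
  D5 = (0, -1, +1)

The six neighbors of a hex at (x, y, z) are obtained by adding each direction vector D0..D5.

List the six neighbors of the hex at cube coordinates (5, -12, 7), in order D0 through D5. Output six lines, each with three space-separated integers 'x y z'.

Center: (5, -12, 7). Add each direction:
  D0: (5, -12, 7) + (1, -1, 0) = (6, -13, 7)
  D1: (5, -12, 7) + (1, 0, -1) = (6, -12, 6)
  D2: (5, -12, 7) + (0, 1, -1) = (5, -11, 6)
  D3: (5, -12, 7) + (-1, 1, 0) = (4, -11, 7)
  D4: (5, -12, 7) + (-1, 0, 1) = (4, -12, 8)
  D5: (5, -12, 7) + (0, -1, 1) = (5, -13, 8)

Answer: 6 -13 7
6 -12 6
5 -11 6
4 -11 7
4 -12 8
5 -13 8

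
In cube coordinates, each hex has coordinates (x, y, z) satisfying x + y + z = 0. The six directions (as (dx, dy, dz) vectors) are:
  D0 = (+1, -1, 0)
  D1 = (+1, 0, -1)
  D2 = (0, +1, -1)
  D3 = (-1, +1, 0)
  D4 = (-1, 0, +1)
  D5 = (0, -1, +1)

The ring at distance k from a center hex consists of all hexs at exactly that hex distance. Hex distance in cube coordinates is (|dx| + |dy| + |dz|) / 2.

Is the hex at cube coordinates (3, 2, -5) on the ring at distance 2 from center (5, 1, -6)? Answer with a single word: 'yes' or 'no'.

|px - cx| = |3 - 5| = 2
|py - cy| = |2 - 1| = 1
|pz - cz| = |-5 - (-6)| = 1
distance = (2+1+1)/2 = 4/2 = 2
radius = 2; distance == radius -> yes

Answer: yes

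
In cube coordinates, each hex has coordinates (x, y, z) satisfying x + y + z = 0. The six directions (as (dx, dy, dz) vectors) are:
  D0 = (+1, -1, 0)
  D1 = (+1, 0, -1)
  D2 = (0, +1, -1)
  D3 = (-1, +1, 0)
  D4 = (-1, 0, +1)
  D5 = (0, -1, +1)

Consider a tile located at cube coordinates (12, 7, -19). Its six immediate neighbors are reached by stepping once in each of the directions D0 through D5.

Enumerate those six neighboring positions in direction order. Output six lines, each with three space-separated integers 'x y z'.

Answer: 13 6 -19
13 7 -20
12 8 -20
11 8 -19
11 7 -18
12 6 -18

Derivation:
Center: (12, 7, -19). Add each direction:
  D0: (12, 7, -19) + (1, -1, 0) = (13, 6, -19)
  D1: (12, 7, -19) + (1, 0, -1) = (13, 7, -20)
  D2: (12, 7, -19) + (0, 1, -1) = (12, 8, -20)
  D3: (12, 7, -19) + (-1, 1, 0) = (11, 8, -19)
  D4: (12, 7, -19) + (-1, 0, 1) = (11, 7, -18)
  D5: (12, 7, -19) + (0, -1, 1) = (12, 6, -18)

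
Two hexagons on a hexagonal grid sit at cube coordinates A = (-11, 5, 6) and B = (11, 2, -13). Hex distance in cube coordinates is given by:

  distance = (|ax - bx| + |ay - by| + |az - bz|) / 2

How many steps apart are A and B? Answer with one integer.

|ax - bx| = |-11 - 11| = 22
|ay - by| = |5 - 2| = 3
|az - bz| = |6 - (-13)| = 19
distance = (22 + 3 + 19) / 2 = 44 / 2 = 22

Answer: 22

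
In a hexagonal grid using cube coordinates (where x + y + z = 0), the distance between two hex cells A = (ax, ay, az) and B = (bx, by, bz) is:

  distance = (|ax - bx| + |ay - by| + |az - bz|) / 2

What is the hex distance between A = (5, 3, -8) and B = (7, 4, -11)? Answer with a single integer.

Answer: 3

Derivation:
|ax - bx| = |5 - 7| = 2
|ay - by| = |3 - 4| = 1
|az - bz| = |-8 - (-11)| = 3
distance = (2 + 1 + 3) / 2 = 6 / 2 = 3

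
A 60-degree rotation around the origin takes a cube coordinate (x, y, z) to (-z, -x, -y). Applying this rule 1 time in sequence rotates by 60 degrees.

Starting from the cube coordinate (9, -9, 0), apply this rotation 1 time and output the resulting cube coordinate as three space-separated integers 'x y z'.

Answer: 0 -9 9

Derivation:
Start: (9, -9, 0)
Step 1: (9, -9, 0) -> (-(0), -(9), -(-9)) = (0, -9, 9)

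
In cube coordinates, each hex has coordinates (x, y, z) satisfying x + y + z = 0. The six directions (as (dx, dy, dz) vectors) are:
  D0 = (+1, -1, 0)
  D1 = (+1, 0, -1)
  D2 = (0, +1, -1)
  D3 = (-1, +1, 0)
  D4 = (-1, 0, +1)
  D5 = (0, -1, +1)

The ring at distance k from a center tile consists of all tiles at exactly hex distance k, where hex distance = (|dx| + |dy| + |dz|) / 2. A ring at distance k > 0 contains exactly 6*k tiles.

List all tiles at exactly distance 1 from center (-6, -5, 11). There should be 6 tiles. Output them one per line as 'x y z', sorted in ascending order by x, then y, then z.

Walk ring at distance 1 from (-6, -5, 11):
Start at center + D4*1 = (-7, -5, 12)
  hex 0: (-7, -5, 12)
  hex 1: (-6, -6, 12)
  hex 2: (-5, -6, 11)
  hex 3: (-5, -5, 10)
  hex 4: (-6, -4, 10)
  hex 5: (-7, -4, 11)
Sorted: 6 hexes.

Answer: -7 -5 12
-7 -4 11
-6 -6 12
-6 -4 10
-5 -6 11
-5 -5 10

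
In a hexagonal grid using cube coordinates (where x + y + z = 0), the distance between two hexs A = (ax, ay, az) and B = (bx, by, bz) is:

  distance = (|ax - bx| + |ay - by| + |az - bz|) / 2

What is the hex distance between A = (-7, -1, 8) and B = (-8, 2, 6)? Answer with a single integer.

Answer: 3

Derivation:
|ax - bx| = |-7 - (-8)| = 1
|ay - by| = |-1 - 2| = 3
|az - bz| = |8 - 6| = 2
distance = (1 + 3 + 2) / 2 = 6 / 2 = 3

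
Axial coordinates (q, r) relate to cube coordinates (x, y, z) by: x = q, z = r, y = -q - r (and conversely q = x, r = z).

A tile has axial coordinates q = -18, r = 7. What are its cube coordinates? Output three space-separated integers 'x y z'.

x = q = -18
z = r = 7
y = -x - z = -(-18) - (7) = 11

Answer: -18 11 7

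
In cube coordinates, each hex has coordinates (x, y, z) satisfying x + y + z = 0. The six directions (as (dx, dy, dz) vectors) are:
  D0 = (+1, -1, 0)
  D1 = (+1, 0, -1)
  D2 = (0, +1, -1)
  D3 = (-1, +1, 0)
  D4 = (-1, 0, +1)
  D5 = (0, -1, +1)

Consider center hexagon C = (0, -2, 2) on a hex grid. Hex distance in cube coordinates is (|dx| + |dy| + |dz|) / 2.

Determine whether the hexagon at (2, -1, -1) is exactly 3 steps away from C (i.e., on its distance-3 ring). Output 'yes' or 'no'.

|px - cx| = |2 - 0| = 2
|py - cy| = |-1 - (-2)| = 1
|pz - cz| = |-1 - 2| = 3
distance = (2+1+3)/2 = 6/2 = 3
radius = 3; distance == radius -> yes

Answer: yes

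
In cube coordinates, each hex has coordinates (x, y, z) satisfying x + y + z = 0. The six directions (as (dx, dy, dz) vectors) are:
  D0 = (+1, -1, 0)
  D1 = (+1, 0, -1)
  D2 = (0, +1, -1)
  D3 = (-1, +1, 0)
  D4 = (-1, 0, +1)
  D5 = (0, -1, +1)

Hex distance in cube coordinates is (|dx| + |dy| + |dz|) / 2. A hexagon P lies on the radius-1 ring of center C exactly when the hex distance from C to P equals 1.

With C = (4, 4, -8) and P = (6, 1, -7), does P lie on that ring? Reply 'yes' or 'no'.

|px - cx| = |6 - 4| = 2
|py - cy| = |1 - 4| = 3
|pz - cz| = |-7 - (-8)| = 1
distance = (2+3+1)/2 = 6/2 = 3
radius = 1; distance != radius -> no

Answer: no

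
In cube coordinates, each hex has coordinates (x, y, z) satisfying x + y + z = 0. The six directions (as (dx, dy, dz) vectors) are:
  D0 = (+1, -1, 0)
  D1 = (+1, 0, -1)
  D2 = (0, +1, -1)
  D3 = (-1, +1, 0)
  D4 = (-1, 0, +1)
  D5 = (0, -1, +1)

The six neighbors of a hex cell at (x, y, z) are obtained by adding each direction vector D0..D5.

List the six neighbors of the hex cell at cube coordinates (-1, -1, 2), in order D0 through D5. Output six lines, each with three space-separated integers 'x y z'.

Center: (-1, -1, 2). Add each direction:
  D0: (-1, -1, 2) + (1, -1, 0) = (0, -2, 2)
  D1: (-1, -1, 2) + (1, 0, -1) = (0, -1, 1)
  D2: (-1, -1, 2) + (0, 1, -1) = (-1, 0, 1)
  D3: (-1, -1, 2) + (-1, 1, 0) = (-2, 0, 2)
  D4: (-1, -1, 2) + (-1, 0, 1) = (-2, -1, 3)
  D5: (-1, -1, 2) + (0, -1, 1) = (-1, -2, 3)

Answer: 0 -2 2
0 -1 1
-1 0 1
-2 0 2
-2 -1 3
-1 -2 3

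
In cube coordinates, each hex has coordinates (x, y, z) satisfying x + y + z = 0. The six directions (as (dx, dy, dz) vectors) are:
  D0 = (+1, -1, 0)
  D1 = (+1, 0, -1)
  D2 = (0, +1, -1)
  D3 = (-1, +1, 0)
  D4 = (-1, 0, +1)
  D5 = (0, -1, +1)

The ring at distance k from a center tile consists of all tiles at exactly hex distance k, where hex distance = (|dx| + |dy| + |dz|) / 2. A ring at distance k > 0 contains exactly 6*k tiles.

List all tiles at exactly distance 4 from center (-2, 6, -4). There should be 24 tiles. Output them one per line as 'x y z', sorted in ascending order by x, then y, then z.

Walk ring at distance 4 from (-2, 6, -4):
Start at center + D4*4 = (-6, 6, 0)
  hex 0: (-6, 6, 0)
  hex 1: (-5, 5, 0)
  hex 2: (-4, 4, 0)
  hex 3: (-3, 3, 0)
  hex 4: (-2, 2, 0)
  hex 5: (-1, 2, -1)
  hex 6: (0, 2, -2)
  hex 7: (1, 2, -3)
  hex 8: (2, 2, -4)
  hex 9: (2, 3, -5)
  hex 10: (2, 4, -6)
  hex 11: (2, 5, -7)
  hex 12: (2, 6, -8)
  hex 13: (1, 7, -8)
  hex 14: (0, 8, -8)
  hex 15: (-1, 9, -8)
  hex 16: (-2, 10, -8)
  hex 17: (-3, 10, -7)
  hex 18: (-4, 10, -6)
  hex 19: (-5, 10, -5)
  hex 20: (-6, 10, -4)
  hex 21: (-6, 9, -3)
  hex 22: (-6, 8, -2)
  hex 23: (-6, 7, -1)
Sorted: 24 hexes.

Answer: -6 6 0
-6 7 -1
-6 8 -2
-6 9 -3
-6 10 -4
-5 5 0
-5 10 -5
-4 4 0
-4 10 -6
-3 3 0
-3 10 -7
-2 2 0
-2 10 -8
-1 2 -1
-1 9 -8
0 2 -2
0 8 -8
1 2 -3
1 7 -8
2 2 -4
2 3 -5
2 4 -6
2 5 -7
2 6 -8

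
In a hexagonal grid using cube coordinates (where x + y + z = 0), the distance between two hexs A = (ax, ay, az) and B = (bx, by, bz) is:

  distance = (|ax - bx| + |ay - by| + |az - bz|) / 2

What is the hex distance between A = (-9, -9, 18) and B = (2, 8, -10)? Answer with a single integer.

|ax - bx| = |-9 - 2| = 11
|ay - by| = |-9 - 8| = 17
|az - bz| = |18 - (-10)| = 28
distance = (11 + 17 + 28) / 2 = 56 / 2 = 28

Answer: 28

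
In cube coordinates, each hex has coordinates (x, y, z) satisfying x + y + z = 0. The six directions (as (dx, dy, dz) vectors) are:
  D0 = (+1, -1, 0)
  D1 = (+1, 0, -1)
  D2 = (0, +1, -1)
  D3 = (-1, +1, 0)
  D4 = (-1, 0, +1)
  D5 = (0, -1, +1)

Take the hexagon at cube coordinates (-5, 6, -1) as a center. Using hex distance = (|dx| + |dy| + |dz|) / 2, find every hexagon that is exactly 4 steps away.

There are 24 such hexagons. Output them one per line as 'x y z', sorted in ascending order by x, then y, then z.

Walk ring at distance 4 from (-5, 6, -1):
Start at center + D4*4 = (-9, 6, 3)
  hex 0: (-9, 6, 3)
  hex 1: (-8, 5, 3)
  hex 2: (-7, 4, 3)
  hex 3: (-6, 3, 3)
  hex 4: (-5, 2, 3)
  hex 5: (-4, 2, 2)
  hex 6: (-3, 2, 1)
  hex 7: (-2, 2, 0)
  hex 8: (-1, 2, -1)
  hex 9: (-1, 3, -2)
  hex 10: (-1, 4, -3)
  hex 11: (-1, 5, -4)
  hex 12: (-1, 6, -5)
  hex 13: (-2, 7, -5)
  hex 14: (-3, 8, -5)
  hex 15: (-4, 9, -5)
  hex 16: (-5, 10, -5)
  hex 17: (-6, 10, -4)
  hex 18: (-7, 10, -3)
  hex 19: (-8, 10, -2)
  hex 20: (-9, 10, -1)
  hex 21: (-9, 9, 0)
  hex 22: (-9, 8, 1)
  hex 23: (-9, 7, 2)
Sorted: 24 hexes.

Answer: -9 6 3
-9 7 2
-9 8 1
-9 9 0
-9 10 -1
-8 5 3
-8 10 -2
-7 4 3
-7 10 -3
-6 3 3
-6 10 -4
-5 2 3
-5 10 -5
-4 2 2
-4 9 -5
-3 2 1
-3 8 -5
-2 2 0
-2 7 -5
-1 2 -1
-1 3 -2
-1 4 -3
-1 5 -4
-1 6 -5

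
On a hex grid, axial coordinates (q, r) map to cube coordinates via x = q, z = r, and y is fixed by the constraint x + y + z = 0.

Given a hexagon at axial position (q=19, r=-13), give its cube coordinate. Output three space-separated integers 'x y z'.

x = q = 19
z = r = -13
y = -x - z = -(19) - (-13) = -6

Answer: 19 -6 -13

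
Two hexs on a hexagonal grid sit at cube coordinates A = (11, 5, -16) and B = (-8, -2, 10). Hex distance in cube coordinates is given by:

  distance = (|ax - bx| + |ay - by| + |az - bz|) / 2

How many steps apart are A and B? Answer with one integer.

Answer: 26

Derivation:
|ax - bx| = |11 - (-8)| = 19
|ay - by| = |5 - (-2)| = 7
|az - bz| = |-16 - 10| = 26
distance = (19 + 7 + 26) / 2 = 52 / 2 = 26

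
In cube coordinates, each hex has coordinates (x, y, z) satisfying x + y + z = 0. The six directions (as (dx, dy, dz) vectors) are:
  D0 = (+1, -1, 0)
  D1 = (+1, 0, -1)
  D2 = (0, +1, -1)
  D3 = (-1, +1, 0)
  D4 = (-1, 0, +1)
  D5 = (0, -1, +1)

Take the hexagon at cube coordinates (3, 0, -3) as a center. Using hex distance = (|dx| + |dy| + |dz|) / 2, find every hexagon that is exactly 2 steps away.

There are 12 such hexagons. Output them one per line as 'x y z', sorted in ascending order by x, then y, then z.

Answer: 1 0 -1
1 1 -2
1 2 -3
2 -1 -1
2 2 -4
3 -2 -1
3 2 -5
4 -2 -2
4 1 -5
5 -2 -3
5 -1 -4
5 0 -5

Derivation:
Walk ring at distance 2 from (3, 0, -3):
Start at center + D4*2 = (1, 0, -1)
  hex 0: (1, 0, -1)
  hex 1: (2, -1, -1)
  hex 2: (3, -2, -1)
  hex 3: (4, -2, -2)
  hex 4: (5, -2, -3)
  hex 5: (5, -1, -4)
  hex 6: (5, 0, -5)
  hex 7: (4, 1, -5)
  hex 8: (3, 2, -5)
  hex 9: (2, 2, -4)
  hex 10: (1, 2, -3)
  hex 11: (1, 1, -2)
Sorted: 12 hexes.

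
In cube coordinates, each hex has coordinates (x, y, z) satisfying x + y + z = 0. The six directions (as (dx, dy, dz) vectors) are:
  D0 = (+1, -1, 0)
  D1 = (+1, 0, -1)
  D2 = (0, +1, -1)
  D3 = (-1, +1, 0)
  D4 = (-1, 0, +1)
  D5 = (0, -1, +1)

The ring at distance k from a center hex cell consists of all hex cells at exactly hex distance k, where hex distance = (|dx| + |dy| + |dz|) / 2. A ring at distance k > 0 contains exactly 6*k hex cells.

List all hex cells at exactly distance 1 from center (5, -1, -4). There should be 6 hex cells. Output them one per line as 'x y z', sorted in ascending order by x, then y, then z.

Walk ring at distance 1 from (5, -1, -4):
Start at center + D4*1 = (4, -1, -3)
  hex 0: (4, -1, -3)
  hex 1: (5, -2, -3)
  hex 2: (6, -2, -4)
  hex 3: (6, -1, -5)
  hex 4: (5, 0, -5)
  hex 5: (4, 0, -4)
Sorted: 6 hexes.

Answer: 4 -1 -3
4 0 -4
5 -2 -3
5 0 -5
6 -2 -4
6 -1 -5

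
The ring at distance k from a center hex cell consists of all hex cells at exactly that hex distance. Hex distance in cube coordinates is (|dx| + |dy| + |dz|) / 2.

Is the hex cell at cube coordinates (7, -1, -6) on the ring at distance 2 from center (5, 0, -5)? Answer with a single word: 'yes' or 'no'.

|px - cx| = |7 - 5| = 2
|py - cy| = |-1 - 0| = 1
|pz - cz| = |-6 - (-5)| = 1
distance = (2+1+1)/2 = 4/2 = 2
radius = 2; distance == radius -> yes

Answer: yes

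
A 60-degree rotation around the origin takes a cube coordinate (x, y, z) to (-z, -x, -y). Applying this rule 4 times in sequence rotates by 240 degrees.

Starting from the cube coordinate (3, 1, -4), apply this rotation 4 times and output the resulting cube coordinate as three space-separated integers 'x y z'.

Answer: -4 3 1

Derivation:
Start: (3, 1, -4)
Step 1: (3, 1, -4) -> (-(-4), -(3), -(1)) = (4, -3, -1)
Step 2: (4, -3, -1) -> (-(-1), -(4), -(-3)) = (1, -4, 3)
Step 3: (1, -4, 3) -> (-(3), -(1), -(-4)) = (-3, -1, 4)
Step 4: (-3, -1, 4) -> (-(4), -(-3), -(-1)) = (-4, 3, 1)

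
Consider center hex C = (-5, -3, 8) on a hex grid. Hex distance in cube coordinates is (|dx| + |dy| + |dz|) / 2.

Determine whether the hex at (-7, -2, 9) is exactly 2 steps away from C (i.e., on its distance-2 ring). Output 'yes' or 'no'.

Answer: yes

Derivation:
|px - cx| = |-7 - (-5)| = 2
|py - cy| = |-2 - (-3)| = 1
|pz - cz| = |9 - 8| = 1
distance = (2+1+1)/2 = 4/2 = 2
radius = 2; distance == radius -> yes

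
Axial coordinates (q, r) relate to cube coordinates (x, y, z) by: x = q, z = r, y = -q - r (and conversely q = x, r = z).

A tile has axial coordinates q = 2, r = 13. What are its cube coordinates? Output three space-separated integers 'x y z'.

x = q = 2
z = r = 13
y = -x - z = -(2) - (13) = -15

Answer: 2 -15 13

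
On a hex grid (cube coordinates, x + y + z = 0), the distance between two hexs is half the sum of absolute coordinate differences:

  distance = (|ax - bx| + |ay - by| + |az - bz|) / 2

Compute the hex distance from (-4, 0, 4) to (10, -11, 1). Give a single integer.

Answer: 14

Derivation:
|ax - bx| = |-4 - 10| = 14
|ay - by| = |0 - (-11)| = 11
|az - bz| = |4 - 1| = 3
distance = (14 + 11 + 3) / 2 = 28 / 2 = 14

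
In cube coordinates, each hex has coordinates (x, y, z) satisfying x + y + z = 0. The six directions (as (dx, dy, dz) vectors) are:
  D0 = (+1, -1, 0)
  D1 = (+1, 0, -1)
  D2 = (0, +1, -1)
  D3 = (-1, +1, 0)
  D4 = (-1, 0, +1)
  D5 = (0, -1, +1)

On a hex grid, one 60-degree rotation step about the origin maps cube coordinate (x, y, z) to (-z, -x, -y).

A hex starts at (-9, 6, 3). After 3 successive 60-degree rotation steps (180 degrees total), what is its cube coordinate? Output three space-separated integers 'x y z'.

Start: (-9, 6, 3)
Step 1: (-9, 6, 3) -> (-(3), -(-9), -(6)) = (-3, 9, -6)
Step 2: (-3, 9, -6) -> (-(-6), -(-3), -(9)) = (6, 3, -9)
Step 3: (6, 3, -9) -> (-(-9), -(6), -(3)) = (9, -6, -3)

Answer: 9 -6 -3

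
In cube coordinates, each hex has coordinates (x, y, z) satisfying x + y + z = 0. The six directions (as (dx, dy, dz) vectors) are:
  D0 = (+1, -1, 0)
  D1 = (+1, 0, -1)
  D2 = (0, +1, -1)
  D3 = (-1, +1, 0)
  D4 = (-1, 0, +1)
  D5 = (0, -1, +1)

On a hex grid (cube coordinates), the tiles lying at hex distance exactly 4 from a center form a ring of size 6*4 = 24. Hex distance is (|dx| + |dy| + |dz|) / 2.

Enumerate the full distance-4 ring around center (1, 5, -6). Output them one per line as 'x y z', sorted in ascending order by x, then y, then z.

Walk ring at distance 4 from (1, 5, -6):
Start at center + D4*4 = (-3, 5, -2)
  hex 0: (-3, 5, -2)
  hex 1: (-2, 4, -2)
  hex 2: (-1, 3, -2)
  hex 3: (0, 2, -2)
  hex 4: (1, 1, -2)
  hex 5: (2, 1, -3)
  hex 6: (3, 1, -4)
  hex 7: (4, 1, -5)
  hex 8: (5, 1, -6)
  hex 9: (5, 2, -7)
  hex 10: (5, 3, -8)
  hex 11: (5, 4, -9)
  hex 12: (5, 5, -10)
  hex 13: (4, 6, -10)
  hex 14: (3, 7, -10)
  hex 15: (2, 8, -10)
  hex 16: (1, 9, -10)
  hex 17: (0, 9, -9)
  hex 18: (-1, 9, -8)
  hex 19: (-2, 9, -7)
  hex 20: (-3, 9, -6)
  hex 21: (-3, 8, -5)
  hex 22: (-3, 7, -4)
  hex 23: (-3, 6, -3)
Sorted: 24 hexes.

Answer: -3 5 -2
-3 6 -3
-3 7 -4
-3 8 -5
-3 9 -6
-2 4 -2
-2 9 -7
-1 3 -2
-1 9 -8
0 2 -2
0 9 -9
1 1 -2
1 9 -10
2 1 -3
2 8 -10
3 1 -4
3 7 -10
4 1 -5
4 6 -10
5 1 -6
5 2 -7
5 3 -8
5 4 -9
5 5 -10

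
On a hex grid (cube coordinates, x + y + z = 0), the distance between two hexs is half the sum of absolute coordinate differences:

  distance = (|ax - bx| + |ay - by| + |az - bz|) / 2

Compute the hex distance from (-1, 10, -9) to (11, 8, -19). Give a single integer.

|ax - bx| = |-1 - 11| = 12
|ay - by| = |10 - 8| = 2
|az - bz| = |-9 - (-19)| = 10
distance = (12 + 2 + 10) / 2 = 24 / 2 = 12

Answer: 12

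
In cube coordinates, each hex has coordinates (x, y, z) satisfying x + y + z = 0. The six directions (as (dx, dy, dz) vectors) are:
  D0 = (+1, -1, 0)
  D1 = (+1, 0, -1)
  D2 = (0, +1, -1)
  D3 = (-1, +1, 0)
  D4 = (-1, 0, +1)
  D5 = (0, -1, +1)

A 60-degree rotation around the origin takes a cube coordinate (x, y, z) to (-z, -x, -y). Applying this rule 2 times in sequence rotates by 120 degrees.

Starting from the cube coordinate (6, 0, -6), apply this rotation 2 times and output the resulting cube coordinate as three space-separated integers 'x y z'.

Answer: 0 -6 6

Derivation:
Start: (6, 0, -6)
Step 1: (6, 0, -6) -> (-(-6), -(6), -(0)) = (6, -6, 0)
Step 2: (6, -6, 0) -> (-(0), -(6), -(-6)) = (0, -6, 6)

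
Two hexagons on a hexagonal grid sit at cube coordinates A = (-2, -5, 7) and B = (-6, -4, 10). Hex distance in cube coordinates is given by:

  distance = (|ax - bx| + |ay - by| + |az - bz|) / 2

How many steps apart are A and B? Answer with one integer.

|ax - bx| = |-2 - (-6)| = 4
|ay - by| = |-5 - (-4)| = 1
|az - bz| = |7 - 10| = 3
distance = (4 + 1 + 3) / 2 = 8 / 2 = 4

Answer: 4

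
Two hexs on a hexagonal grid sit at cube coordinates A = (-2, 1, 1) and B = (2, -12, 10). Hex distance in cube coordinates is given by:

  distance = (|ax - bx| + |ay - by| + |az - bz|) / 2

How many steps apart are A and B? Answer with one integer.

|ax - bx| = |-2 - 2| = 4
|ay - by| = |1 - (-12)| = 13
|az - bz| = |1 - 10| = 9
distance = (4 + 13 + 9) / 2 = 26 / 2 = 13

Answer: 13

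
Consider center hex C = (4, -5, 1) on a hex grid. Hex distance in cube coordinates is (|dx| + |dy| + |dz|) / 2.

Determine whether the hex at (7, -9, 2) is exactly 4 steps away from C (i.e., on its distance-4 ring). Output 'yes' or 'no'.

|px - cx| = |7 - 4| = 3
|py - cy| = |-9 - (-5)| = 4
|pz - cz| = |2 - 1| = 1
distance = (3+4+1)/2 = 8/2 = 4
radius = 4; distance == radius -> yes

Answer: yes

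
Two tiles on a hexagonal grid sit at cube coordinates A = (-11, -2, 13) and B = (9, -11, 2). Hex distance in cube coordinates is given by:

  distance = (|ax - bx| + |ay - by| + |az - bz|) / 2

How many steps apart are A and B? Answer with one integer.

|ax - bx| = |-11 - 9| = 20
|ay - by| = |-2 - (-11)| = 9
|az - bz| = |13 - 2| = 11
distance = (20 + 9 + 11) / 2 = 40 / 2 = 20

Answer: 20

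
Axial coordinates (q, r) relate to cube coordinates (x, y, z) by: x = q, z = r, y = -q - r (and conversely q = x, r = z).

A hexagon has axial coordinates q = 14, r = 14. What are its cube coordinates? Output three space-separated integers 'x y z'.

Answer: 14 -28 14

Derivation:
x = q = 14
z = r = 14
y = -x - z = -(14) - (14) = -28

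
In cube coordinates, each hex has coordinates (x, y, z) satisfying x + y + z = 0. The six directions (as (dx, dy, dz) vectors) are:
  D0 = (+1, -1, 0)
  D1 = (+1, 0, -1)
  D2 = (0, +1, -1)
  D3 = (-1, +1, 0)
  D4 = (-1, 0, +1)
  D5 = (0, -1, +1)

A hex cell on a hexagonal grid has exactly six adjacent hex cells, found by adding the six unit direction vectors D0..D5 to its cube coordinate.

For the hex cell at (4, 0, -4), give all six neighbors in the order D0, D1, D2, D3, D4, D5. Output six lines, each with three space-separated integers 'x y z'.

Center: (4, 0, -4). Add each direction:
  D0: (4, 0, -4) + (1, -1, 0) = (5, -1, -4)
  D1: (4, 0, -4) + (1, 0, -1) = (5, 0, -5)
  D2: (4, 0, -4) + (0, 1, -1) = (4, 1, -5)
  D3: (4, 0, -4) + (-1, 1, 0) = (3, 1, -4)
  D4: (4, 0, -4) + (-1, 0, 1) = (3, 0, -3)
  D5: (4, 0, -4) + (0, -1, 1) = (4, -1, -3)

Answer: 5 -1 -4
5 0 -5
4 1 -5
3 1 -4
3 0 -3
4 -1 -3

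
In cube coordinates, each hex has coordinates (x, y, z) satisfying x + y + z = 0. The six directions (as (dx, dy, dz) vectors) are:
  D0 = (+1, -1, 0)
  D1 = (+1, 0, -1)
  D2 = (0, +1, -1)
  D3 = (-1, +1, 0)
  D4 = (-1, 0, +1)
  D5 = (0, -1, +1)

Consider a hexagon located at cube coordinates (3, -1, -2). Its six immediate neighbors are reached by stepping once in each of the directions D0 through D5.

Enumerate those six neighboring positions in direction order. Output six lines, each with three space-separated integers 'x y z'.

Center: (3, -1, -2). Add each direction:
  D0: (3, -1, -2) + (1, -1, 0) = (4, -2, -2)
  D1: (3, -1, -2) + (1, 0, -1) = (4, -1, -3)
  D2: (3, -1, -2) + (0, 1, -1) = (3, 0, -3)
  D3: (3, -1, -2) + (-1, 1, 0) = (2, 0, -2)
  D4: (3, -1, -2) + (-1, 0, 1) = (2, -1, -1)
  D5: (3, -1, -2) + (0, -1, 1) = (3, -2, -1)

Answer: 4 -2 -2
4 -1 -3
3 0 -3
2 0 -2
2 -1 -1
3 -2 -1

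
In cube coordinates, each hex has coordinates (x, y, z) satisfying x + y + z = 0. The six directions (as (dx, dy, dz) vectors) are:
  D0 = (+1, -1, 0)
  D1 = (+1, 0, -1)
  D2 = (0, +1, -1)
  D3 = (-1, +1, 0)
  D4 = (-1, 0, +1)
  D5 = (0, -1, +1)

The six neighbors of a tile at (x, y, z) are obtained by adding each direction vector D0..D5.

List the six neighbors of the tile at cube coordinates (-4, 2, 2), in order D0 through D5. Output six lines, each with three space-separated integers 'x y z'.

Answer: -3 1 2
-3 2 1
-4 3 1
-5 3 2
-5 2 3
-4 1 3

Derivation:
Center: (-4, 2, 2). Add each direction:
  D0: (-4, 2, 2) + (1, -1, 0) = (-3, 1, 2)
  D1: (-4, 2, 2) + (1, 0, -1) = (-3, 2, 1)
  D2: (-4, 2, 2) + (0, 1, -1) = (-4, 3, 1)
  D3: (-4, 2, 2) + (-1, 1, 0) = (-5, 3, 2)
  D4: (-4, 2, 2) + (-1, 0, 1) = (-5, 2, 3)
  D5: (-4, 2, 2) + (0, -1, 1) = (-4, 1, 3)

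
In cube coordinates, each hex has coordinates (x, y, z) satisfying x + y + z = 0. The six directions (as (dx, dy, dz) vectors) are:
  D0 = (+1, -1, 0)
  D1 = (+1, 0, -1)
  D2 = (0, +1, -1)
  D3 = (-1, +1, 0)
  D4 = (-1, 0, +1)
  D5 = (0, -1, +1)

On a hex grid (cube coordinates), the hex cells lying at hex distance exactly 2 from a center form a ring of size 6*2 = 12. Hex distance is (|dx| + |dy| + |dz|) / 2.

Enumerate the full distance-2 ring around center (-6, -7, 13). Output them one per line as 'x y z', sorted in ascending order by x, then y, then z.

Walk ring at distance 2 from (-6, -7, 13):
Start at center + D4*2 = (-8, -7, 15)
  hex 0: (-8, -7, 15)
  hex 1: (-7, -8, 15)
  hex 2: (-6, -9, 15)
  hex 3: (-5, -9, 14)
  hex 4: (-4, -9, 13)
  hex 5: (-4, -8, 12)
  hex 6: (-4, -7, 11)
  hex 7: (-5, -6, 11)
  hex 8: (-6, -5, 11)
  hex 9: (-7, -5, 12)
  hex 10: (-8, -5, 13)
  hex 11: (-8, -6, 14)
Sorted: 12 hexes.

Answer: -8 -7 15
-8 -6 14
-8 -5 13
-7 -8 15
-7 -5 12
-6 -9 15
-6 -5 11
-5 -9 14
-5 -6 11
-4 -9 13
-4 -8 12
-4 -7 11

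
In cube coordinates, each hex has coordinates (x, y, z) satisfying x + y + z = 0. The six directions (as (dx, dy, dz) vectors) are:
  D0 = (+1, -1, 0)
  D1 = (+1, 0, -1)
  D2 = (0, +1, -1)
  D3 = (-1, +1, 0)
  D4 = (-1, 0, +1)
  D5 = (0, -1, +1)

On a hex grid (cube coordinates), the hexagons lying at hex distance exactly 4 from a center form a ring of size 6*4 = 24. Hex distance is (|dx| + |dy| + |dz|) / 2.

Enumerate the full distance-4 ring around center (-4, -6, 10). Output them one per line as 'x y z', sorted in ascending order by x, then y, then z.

Answer: -8 -6 14
-8 -5 13
-8 -4 12
-8 -3 11
-8 -2 10
-7 -7 14
-7 -2 9
-6 -8 14
-6 -2 8
-5 -9 14
-5 -2 7
-4 -10 14
-4 -2 6
-3 -10 13
-3 -3 6
-2 -10 12
-2 -4 6
-1 -10 11
-1 -5 6
0 -10 10
0 -9 9
0 -8 8
0 -7 7
0 -6 6

Derivation:
Walk ring at distance 4 from (-4, -6, 10):
Start at center + D4*4 = (-8, -6, 14)
  hex 0: (-8, -6, 14)
  hex 1: (-7, -7, 14)
  hex 2: (-6, -8, 14)
  hex 3: (-5, -9, 14)
  hex 4: (-4, -10, 14)
  hex 5: (-3, -10, 13)
  hex 6: (-2, -10, 12)
  hex 7: (-1, -10, 11)
  hex 8: (0, -10, 10)
  hex 9: (0, -9, 9)
  hex 10: (0, -8, 8)
  hex 11: (0, -7, 7)
  hex 12: (0, -6, 6)
  hex 13: (-1, -5, 6)
  hex 14: (-2, -4, 6)
  hex 15: (-3, -3, 6)
  hex 16: (-4, -2, 6)
  hex 17: (-5, -2, 7)
  hex 18: (-6, -2, 8)
  hex 19: (-7, -2, 9)
  hex 20: (-8, -2, 10)
  hex 21: (-8, -3, 11)
  hex 22: (-8, -4, 12)
  hex 23: (-8, -5, 13)
Sorted: 24 hexes.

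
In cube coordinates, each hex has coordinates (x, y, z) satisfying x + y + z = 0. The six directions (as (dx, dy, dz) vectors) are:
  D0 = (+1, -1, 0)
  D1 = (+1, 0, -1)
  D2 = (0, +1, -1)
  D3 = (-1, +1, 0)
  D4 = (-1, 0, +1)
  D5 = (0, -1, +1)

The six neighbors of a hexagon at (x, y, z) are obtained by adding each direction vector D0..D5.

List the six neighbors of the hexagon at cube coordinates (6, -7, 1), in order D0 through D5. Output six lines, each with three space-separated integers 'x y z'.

Center: (6, -7, 1). Add each direction:
  D0: (6, -7, 1) + (1, -1, 0) = (7, -8, 1)
  D1: (6, -7, 1) + (1, 0, -1) = (7, -7, 0)
  D2: (6, -7, 1) + (0, 1, -1) = (6, -6, 0)
  D3: (6, -7, 1) + (-1, 1, 0) = (5, -6, 1)
  D4: (6, -7, 1) + (-1, 0, 1) = (5, -7, 2)
  D5: (6, -7, 1) + (0, -1, 1) = (6, -8, 2)

Answer: 7 -8 1
7 -7 0
6 -6 0
5 -6 1
5 -7 2
6 -8 2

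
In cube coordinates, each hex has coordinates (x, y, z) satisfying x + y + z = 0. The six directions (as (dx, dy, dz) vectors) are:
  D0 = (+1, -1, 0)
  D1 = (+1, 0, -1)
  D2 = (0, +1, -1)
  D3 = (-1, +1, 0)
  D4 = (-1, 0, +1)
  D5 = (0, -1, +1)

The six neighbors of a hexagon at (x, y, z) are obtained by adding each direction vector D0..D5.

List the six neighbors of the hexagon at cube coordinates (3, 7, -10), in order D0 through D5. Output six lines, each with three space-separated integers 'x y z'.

Answer: 4 6 -10
4 7 -11
3 8 -11
2 8 -10
2 7 -9
3 6 -9

Derivation:
Center: (3, 7, -10). Add each direction:
  D0: (3, 7, -10) + (1, -1, 0) = (4, 6, -10)
  D1: (3, 7, -10) + (1, 0, -1) = (4, 7, -11)
  D2: (3, 7, -10) + (0, 1, -1) = (3, 8, -11)
  D3: (3, 7, -10) + (-1, 1, 0) = (2, 8, -10)
  D4: (3, 7, -10) + (-1, 0, 1) = (2, 7, -9)
  D5: (3, 7, -10) + (0, -1, 1) = (3, 6, -9)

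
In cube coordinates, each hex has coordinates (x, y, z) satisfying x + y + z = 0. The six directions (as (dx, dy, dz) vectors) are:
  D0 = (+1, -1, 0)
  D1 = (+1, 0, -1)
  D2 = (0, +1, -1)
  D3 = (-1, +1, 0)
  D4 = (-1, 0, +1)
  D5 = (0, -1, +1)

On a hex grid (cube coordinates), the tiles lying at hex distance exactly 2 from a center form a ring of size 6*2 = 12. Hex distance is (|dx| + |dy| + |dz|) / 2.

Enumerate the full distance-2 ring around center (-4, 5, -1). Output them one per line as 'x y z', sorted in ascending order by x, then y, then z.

Answer: -6 5 1
-6 6 0
-6 7 -1
-5 4 1
-5 7 -2
-4 3 1
-4 7 -3
-3 3 0
-3 6 -3
-2 3 -1
-2 4 -2
-2 5 -3

Derivation:
Walk ring at distance 2 from (-4, 5, -1):
Start at center + D4*2 = (-6, 5, 1)
  hex 0: (-6, 5, 1)
  hex 1: (-5, 4, 1)
  hex 2: (-4, 3, 1)
  hex 3: (-3, 3, 0)
  hex 4: (-2, 3, -1)
  hex 5: (-2, 4, -2)
  hex 6: (-2, 5, -3)
  hex 7: (-3, 6, -3)
  hex 8: (-4, 7, -3)
  hex 9: (-5, 7, -2)
  hex 10: (-6, 7, -1)
  hex 11: (-6, 6, 0)
Sorted: 12 hexes.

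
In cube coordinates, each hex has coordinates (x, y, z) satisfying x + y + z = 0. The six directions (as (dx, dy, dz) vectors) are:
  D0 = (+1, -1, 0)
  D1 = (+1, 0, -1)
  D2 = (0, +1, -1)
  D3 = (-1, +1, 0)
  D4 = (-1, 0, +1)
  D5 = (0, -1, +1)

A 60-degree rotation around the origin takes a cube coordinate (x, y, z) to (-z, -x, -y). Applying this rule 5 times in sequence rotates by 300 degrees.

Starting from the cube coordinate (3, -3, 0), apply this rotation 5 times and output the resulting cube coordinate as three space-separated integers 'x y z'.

Start: (3, -3, 0)
Step 1: (3, -3, 0) -> (-(0), -(3), -(-3)) = (0, -3, 3)
Step 2: (0, -3, 3) -> (-(3), -(0), -(-3)) = (-3, 0, 3)
Step 3: (-3, 0, 3) -> (-(3), -(-3), -(0)) = (-3, 3, 0)
Step 4: (-3, 3, 0) -> (-(0), -(-3), -(3)) = (0, 3, -3)
Step 5: (0, 3, -3) -> (-(-3), -(0), -(3)) = (3, 0, -3)

Answer: 3 0 -3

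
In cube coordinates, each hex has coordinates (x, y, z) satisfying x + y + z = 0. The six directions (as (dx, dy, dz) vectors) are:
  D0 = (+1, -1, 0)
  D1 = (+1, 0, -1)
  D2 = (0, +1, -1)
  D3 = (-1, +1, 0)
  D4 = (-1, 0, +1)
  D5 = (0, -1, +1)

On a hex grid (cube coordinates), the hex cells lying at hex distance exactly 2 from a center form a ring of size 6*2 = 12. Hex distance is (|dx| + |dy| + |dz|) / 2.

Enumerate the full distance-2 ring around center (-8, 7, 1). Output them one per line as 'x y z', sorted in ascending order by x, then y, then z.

Walk ring at distance 2 from (-8, 7, 1):
Start at center + D4*2 = (-10, 7, 3)
  hex 0: (-10, 7, 3)
  hex 1: (-9, 6, 3)
  hex 2: (-8, 5, 3)
  hex 3: (-7, 5, 2)
  hex 4: (-6, 5, 1)
  hex 5: (-6, 6, 0)
  hex 6: (-6, 7, -1)
  hex 7: (-7, 8, -1)
  hex 8: (-8, 9, -1)
  hex 9: (-9, 9, 0)
  hex 10: (-10, 9, 1)
  hex 11: (-10, 8, 2)
Sorted: 12 hexes.

Answer: -10 7 3
-10 8 2
-10 9 1
-9 6 3
-9 9 0
-8 5 3
-8 9 -1
-7 5 2
-7 8 -1
-6 5 1
-6 6 0
-6 7 -1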